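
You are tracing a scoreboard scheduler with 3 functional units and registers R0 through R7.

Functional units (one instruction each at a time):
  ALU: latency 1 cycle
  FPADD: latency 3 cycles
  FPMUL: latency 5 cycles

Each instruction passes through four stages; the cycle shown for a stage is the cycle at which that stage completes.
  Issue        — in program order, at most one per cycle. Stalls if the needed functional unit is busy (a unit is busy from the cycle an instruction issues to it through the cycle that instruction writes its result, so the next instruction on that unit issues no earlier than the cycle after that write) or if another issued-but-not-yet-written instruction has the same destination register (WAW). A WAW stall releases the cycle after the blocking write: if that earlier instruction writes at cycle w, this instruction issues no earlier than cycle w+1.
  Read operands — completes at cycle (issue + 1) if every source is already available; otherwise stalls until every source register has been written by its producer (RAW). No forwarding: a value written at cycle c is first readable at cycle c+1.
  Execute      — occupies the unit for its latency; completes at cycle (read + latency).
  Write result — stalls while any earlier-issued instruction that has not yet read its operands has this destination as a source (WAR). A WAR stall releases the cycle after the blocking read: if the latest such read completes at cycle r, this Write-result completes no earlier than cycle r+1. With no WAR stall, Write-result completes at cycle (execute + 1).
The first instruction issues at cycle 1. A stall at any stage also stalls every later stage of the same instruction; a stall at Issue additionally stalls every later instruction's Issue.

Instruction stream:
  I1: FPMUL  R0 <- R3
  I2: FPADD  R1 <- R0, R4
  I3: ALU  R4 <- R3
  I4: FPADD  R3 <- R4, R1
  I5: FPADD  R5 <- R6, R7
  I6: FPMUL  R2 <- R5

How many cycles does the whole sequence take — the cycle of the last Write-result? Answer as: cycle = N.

cycle = 32

[I1] 1/2/7/8
[I2] 2/9/12/13  (RAW R0: wait I1 write@8)
[I3] 3/4/5/10  (WAR R4: wait I2 read@9)
[I4] 14/15/18/19  (struct: FPADD busy until I2 writes@13)
[I5] 20/21/24/25  (struct: FPADD busy until I4 writes@19)
[I6] 21/26/31/32  (RAW R5: wait I5 write@25)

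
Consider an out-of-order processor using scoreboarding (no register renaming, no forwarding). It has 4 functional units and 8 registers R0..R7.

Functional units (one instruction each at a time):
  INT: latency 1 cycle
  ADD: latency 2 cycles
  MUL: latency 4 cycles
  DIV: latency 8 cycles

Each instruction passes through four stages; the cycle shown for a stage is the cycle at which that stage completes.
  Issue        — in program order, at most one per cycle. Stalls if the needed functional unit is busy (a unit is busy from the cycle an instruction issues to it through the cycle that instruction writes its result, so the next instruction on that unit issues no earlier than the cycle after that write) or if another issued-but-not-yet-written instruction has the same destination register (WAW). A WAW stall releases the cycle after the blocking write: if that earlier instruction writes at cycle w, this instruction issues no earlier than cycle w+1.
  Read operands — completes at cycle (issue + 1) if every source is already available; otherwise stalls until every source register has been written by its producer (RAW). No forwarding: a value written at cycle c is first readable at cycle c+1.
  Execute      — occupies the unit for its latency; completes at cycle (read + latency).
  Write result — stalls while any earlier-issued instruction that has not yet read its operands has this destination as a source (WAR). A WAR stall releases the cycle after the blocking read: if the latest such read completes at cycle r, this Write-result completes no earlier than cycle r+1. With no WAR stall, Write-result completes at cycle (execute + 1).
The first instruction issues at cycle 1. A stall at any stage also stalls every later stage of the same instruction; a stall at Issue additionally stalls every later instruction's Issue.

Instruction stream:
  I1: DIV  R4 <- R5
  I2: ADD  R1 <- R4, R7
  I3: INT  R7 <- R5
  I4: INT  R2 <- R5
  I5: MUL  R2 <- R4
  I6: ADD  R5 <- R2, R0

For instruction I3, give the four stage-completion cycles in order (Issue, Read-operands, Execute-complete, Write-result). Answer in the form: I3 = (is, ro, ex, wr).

I3 = (3, 4, 5, 13)

[1] issue I1 (DIV)
[2] I1 read-ops; issue I2 (ADD)
[3] issue I3 (INT)
[4] I3 read-ops
[5] I3 finished on INT
[10] I1 finished on DIV
[11] I1→R4
[12] I2 read-ops
[13] I3→R7
[14] I2 finished on ADD; issue I4 (INT)
[15] I2→R1; I4 read-ops
[16] I4 finished on INT
[17] I4→R2
[18] issue I5 (MUL)
[19] I5 read-ops; issue I6 (ADD)
[23] I5 finished on MUL
[24] I5→R2
[25] I6 read-ops
[27] I6 finished on ADD
[28] I6→R5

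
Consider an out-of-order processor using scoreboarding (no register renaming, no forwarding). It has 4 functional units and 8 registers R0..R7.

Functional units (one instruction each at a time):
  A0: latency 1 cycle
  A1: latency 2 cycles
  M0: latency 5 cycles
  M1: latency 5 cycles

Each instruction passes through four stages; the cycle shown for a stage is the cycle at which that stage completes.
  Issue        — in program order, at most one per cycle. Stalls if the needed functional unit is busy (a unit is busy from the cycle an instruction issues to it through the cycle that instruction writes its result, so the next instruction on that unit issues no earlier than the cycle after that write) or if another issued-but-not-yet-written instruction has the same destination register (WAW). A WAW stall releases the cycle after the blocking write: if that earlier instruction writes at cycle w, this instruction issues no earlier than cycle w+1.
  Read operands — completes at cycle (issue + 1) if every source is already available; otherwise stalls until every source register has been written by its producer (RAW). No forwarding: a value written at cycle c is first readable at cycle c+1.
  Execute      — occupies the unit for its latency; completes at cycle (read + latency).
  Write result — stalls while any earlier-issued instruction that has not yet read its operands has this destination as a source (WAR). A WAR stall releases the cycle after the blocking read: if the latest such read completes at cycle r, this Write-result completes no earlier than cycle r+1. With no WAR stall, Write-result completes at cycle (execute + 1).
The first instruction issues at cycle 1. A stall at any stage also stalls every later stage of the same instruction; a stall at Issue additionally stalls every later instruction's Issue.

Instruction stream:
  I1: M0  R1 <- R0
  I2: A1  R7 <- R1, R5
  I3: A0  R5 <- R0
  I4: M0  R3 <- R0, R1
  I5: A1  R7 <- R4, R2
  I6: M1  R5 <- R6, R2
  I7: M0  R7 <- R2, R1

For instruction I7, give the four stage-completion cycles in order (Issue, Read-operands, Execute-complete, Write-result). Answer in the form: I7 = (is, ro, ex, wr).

I7 = (18, 19, 24, 25)

cycle 1: I1 dispatched to M0
cycle 2: I1 operands ready; I2 dispatched to A1
cycle 3: I3 dispatched to A0
cycle 4: I3 operands ready
cycle 5: I3 complete
cycle 7: I1 complete
cycle 8: R1←I1
cycle 9: I2 operands ready; I4 dispatched to M0
cycle 10: R5←I3; I4 operands ready
cycle 11: I2 complete
cycle 12: R7←I2
cycle 13: I5 dispatched to A1
cycle 14: I5 operands ready; I6 dispatched to M1
cycle 15: I4 complete; I6 operands ready
cycle 16: R3←I4; I5 complete
cycle 17: R7←I5
cycle 18: I7 dispatched to M0
cycle 19: I7 operands ready
cycle 20: I6 complete
cycle 21: R5←I6
cycle 24: I7 complete
cycle 25: R7←I7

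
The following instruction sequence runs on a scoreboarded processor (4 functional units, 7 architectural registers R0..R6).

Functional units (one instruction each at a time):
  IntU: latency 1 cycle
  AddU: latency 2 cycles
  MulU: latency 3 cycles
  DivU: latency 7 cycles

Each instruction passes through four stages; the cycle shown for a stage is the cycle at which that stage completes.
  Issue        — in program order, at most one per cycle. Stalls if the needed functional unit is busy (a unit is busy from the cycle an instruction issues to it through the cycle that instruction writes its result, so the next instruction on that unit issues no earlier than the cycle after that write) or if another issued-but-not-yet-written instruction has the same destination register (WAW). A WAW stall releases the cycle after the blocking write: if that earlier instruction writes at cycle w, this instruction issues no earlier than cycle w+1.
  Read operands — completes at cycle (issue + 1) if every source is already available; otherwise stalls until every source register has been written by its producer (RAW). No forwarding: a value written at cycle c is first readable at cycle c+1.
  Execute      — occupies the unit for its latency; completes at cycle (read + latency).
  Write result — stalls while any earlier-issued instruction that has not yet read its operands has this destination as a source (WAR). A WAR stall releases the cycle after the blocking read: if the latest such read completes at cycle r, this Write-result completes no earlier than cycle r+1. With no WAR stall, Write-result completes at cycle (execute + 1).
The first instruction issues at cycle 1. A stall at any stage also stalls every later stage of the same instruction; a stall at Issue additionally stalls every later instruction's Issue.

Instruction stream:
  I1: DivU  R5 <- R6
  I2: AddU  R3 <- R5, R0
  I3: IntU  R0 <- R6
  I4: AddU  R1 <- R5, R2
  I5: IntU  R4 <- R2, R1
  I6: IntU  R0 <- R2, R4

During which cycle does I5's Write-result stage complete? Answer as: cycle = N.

cycle = 22

t=1  issue I1 (DivU)
t=2  I1 read-ops; issue I2 (AddU)
t=3  issue I3 (IntU)
t=4  I3 read-ops
t=5  I3 finished on IntU
t=9  I1 finished on DivU
t=10  I1→R5
t=11  I2 read-ops
t=12  I3→R0
t=13  I2 finished on AddU
t=14  I2→R3
t=15  issue I4 (AddU)
t=16  I4 read-ops; issue I5 (IntU)
t=18  I4 finished on AddU
t=19  I4→R1
t=20  I5 read-ops
t=21  I5 finished on IntU
t=22  I5→R4
t=23  issue I6 (IntU)
t=24  I6 read-ops
t=25  I6 finished on IntU
t=26  I6→R0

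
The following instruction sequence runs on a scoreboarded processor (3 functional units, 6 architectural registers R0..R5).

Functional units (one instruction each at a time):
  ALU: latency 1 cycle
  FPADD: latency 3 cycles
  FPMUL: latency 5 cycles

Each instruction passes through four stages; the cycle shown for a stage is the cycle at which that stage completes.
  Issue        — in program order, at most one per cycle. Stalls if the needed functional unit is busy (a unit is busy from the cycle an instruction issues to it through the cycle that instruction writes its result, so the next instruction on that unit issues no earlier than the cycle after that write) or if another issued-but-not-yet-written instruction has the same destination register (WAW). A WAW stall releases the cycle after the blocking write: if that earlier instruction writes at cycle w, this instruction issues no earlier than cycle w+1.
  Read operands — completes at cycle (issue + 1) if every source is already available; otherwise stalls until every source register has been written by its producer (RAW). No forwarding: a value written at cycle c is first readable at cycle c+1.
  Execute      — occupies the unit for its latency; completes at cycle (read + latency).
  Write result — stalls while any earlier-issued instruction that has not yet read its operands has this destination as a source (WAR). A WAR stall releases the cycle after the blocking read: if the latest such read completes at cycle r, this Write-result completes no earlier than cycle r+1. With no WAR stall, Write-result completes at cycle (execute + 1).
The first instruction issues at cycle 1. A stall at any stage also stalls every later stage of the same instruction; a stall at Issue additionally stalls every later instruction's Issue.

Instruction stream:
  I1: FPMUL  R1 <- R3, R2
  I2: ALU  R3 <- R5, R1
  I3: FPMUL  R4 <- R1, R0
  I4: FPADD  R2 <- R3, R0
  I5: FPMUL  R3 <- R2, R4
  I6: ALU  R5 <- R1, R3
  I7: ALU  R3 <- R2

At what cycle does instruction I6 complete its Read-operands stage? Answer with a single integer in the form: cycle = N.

cycle = 25

[1] I1 dispatched to FPMUL
[2] I1 operands ready; I2 dispatched to ALU
[7] I1 complete
[8] R1←I1
[9] I2 operands ready; I3 dispatched to FPMUL
[10] I2 complete; I3 operands ready; I4 dispatched to FPADD
[11] R3←I2
[12] I4 operands ready
[15] I3 complete; I4 complete
[16] R4←I3; R2←I4
[17] I5 dispatched to FPMUL
[18] I5 operands ready; I6 dispatched to ALU
[23] I5 complete
[24] R3←I5
[25] I6 operands ready
[26] I6 complete
[27] R5←I6
[28] I7 dispatched to ALU
[29] I7 operands ready
[30] I7 complete
[31] R3←I7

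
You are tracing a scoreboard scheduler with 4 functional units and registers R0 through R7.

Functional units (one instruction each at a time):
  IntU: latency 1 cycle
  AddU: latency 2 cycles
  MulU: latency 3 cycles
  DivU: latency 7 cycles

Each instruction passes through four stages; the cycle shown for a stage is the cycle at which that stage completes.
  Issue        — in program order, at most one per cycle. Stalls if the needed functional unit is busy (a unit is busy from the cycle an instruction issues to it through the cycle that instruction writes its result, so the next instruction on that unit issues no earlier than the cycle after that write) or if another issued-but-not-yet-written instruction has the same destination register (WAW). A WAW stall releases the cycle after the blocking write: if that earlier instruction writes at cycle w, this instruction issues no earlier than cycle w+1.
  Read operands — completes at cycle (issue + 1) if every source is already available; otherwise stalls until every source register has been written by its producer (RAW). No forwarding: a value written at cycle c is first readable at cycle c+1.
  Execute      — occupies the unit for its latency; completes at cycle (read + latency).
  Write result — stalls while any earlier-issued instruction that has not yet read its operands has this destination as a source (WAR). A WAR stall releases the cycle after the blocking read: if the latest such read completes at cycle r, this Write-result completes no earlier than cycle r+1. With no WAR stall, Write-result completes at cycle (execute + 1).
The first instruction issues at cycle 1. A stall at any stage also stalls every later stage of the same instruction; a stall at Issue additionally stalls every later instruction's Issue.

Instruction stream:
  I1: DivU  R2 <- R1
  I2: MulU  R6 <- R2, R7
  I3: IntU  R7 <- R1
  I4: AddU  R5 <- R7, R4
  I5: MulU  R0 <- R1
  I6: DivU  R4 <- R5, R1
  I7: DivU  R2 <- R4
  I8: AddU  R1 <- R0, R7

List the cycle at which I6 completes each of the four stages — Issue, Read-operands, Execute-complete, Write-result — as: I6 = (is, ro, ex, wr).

1) issue 1, read 2, done 9, write 10
2) issue 2, read 11, done 14, write 15  <RAW R2: wait I1 write@10>
3) issue 3, read 4, done 5, write 12  <WAR R7: wait I2 read@11>
4) issue 4, read 13, done 15, write 16  <RAW R7: wait I3 write@12>
5) issue 16, read 17, done 20, write 21  <struct: MulU busy until I2 writes@15>
6) issue 17, read 18, done 25, write 26
7) issue 27, read 28, done 35, write 36  <struct: DivU busy until I6 writes@26>
8) issue 28, read 29, done 31, write 32

I6 = (17, 18, 25, 26)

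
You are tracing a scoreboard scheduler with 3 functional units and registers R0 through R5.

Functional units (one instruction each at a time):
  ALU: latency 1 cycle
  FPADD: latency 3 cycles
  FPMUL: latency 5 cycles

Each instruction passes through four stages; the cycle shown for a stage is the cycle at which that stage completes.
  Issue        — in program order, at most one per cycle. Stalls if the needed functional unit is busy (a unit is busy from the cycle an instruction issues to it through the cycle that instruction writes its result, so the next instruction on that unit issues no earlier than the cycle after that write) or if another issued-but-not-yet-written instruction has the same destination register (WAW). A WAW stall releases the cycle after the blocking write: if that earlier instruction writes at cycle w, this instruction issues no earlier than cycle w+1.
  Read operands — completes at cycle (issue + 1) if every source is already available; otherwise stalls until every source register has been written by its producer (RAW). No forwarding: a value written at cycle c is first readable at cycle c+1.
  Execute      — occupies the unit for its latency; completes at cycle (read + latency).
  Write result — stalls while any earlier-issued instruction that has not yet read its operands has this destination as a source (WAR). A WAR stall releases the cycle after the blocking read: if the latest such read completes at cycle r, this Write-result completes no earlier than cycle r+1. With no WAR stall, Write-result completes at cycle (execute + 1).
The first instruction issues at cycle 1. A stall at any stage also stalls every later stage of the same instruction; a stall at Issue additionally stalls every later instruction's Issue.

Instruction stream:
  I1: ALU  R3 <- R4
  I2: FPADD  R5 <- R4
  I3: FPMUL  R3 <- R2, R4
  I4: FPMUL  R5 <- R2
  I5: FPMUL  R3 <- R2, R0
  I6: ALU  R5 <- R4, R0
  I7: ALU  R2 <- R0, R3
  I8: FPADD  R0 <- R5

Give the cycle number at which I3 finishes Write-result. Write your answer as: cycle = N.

cycle = 12

[1] I1 issues→ALU
[2] I1 reads, I2 issues→FPADD
[3] I1 exec-done, I2 reads
[4] I1 writes R3
[5] I3 issues→FPMUL
[6] I2 exec-done, I3 reads
[7] I2 writes R5
[11] I3 exec-done
[12] I3 writes R3
[13] I4 issues→FPMUL
[14] I4 reads
[19] I4 exec-done
[20] I4 writes R5
[21] I5 issues→FPMUL
[22] I5 reads, I6 issues→ALU
[23] I6 reads
[24] I6 exec-done
[25] I6 writes R5
[26] I7 issues→ALU
[27] I5 exec-done, I8 issues→FPADD
[28] I5 writes R3, I8 reads
[29] I7 reads
[30] I7 exec-done
[31] I7 writes R2, I8 exec-done
[32] I8 writes R0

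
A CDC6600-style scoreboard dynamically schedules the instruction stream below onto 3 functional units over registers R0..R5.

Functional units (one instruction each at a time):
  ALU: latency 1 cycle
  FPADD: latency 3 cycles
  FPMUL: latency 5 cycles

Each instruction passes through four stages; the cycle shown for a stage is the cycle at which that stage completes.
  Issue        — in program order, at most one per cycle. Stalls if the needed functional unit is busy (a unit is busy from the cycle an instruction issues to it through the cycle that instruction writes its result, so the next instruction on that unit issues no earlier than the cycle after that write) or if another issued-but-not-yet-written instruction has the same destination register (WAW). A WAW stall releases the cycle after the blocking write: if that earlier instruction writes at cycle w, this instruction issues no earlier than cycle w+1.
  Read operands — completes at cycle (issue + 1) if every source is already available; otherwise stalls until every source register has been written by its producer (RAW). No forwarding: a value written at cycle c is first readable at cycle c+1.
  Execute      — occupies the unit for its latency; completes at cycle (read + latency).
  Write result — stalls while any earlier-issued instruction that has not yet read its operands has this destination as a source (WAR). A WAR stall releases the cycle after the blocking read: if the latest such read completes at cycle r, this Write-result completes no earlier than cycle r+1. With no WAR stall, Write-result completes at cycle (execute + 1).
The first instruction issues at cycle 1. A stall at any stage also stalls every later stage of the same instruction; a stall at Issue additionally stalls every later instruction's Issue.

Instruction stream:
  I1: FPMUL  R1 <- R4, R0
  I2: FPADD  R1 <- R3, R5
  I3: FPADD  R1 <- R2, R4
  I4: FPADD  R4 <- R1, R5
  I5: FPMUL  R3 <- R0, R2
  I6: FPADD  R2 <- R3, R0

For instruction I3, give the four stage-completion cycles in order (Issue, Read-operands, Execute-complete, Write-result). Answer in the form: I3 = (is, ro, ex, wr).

1) issue 1, read 2, done 7, write 8
2) issue 9, read 10, done 13, write 14  <WAW R1: wait I1 write@8>
3) issue 15, read 16, done 19, write 20  <struct: FPADD busy until I2 writes@14>
4) issue 21, read 22, done 25, write 26  <struct: FPADD busy until I3 writes@20>
5) issue 22, read 23, done 28, write 29
6) issue 27, read 30, done 33, write 34  <struct: FPADD busy until I4 writes@26 / RAW R3: wait I5 write@29>

I3 = (15, 16, 19, 20)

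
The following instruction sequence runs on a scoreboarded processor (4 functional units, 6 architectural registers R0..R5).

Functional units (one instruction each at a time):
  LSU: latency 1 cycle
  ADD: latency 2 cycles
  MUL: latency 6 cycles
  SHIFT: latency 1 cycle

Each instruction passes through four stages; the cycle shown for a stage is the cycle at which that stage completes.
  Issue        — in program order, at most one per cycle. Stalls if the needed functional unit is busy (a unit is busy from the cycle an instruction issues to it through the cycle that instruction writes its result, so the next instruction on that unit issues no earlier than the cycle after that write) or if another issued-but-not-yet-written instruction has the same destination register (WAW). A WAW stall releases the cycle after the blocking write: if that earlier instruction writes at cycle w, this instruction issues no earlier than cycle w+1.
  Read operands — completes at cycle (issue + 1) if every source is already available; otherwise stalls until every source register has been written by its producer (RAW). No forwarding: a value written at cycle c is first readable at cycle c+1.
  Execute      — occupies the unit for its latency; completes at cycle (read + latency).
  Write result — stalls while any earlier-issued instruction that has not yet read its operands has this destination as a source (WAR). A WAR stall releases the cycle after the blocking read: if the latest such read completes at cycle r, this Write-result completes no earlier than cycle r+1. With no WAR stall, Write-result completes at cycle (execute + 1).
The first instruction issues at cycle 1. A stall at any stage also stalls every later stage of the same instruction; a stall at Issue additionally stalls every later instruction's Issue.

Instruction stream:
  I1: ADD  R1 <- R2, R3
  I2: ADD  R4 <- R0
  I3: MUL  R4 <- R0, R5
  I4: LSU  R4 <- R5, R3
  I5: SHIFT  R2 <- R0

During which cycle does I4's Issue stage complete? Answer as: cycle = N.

cycle = 20

I1 -> (1, 2, 4, 5)
I2 -> (6, 7, 9, 10)  // struct: ADD busy until I1 writes@5
I3 -> (11, 12, 18, 19)  // WAW R4: wait I2 write@10
I4 -> (20, 21, 22, 23)  // WAW R4: wait I3 write@19
I5 -> (21, 22, 23, 24)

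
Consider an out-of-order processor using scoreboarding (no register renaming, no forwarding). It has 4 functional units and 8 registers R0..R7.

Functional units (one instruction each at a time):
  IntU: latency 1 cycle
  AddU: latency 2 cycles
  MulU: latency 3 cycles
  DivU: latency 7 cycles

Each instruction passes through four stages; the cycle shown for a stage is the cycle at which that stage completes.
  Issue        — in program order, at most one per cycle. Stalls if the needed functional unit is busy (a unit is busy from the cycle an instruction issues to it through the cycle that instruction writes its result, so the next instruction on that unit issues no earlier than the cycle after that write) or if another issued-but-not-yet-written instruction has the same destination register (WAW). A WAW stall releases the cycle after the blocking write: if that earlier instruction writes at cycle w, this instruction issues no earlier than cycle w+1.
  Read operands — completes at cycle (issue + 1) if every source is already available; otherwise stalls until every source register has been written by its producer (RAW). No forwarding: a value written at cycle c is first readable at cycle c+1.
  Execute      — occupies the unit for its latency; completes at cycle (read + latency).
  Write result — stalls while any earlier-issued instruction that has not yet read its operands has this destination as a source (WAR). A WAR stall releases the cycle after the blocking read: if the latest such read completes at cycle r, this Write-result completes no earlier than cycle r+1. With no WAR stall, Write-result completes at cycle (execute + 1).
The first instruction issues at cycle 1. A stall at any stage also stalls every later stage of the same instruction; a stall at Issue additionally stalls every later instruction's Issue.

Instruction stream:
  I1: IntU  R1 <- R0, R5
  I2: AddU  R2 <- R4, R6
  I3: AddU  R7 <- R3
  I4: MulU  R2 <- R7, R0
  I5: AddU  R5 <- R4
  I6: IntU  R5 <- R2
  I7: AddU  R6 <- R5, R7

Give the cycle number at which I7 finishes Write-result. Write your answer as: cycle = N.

cycle = 24

I1  is:1  ro:2  ex:3  wr:4
I2  is:2  ro:3  ex:5  wr:6
I3  is:7  ro:8  ex:10  wr:11  — struct: AddU busy until I2 writes@6
I4  is:8  ro:12  ex:15  wr:16  — RAW R7: wait I3 write@11
I5  is:12  ro:13  ex:15  wr:16  — struct: AddU busy until I3 writes@11
I6  is:17  ro:18  ex:19  wr:20  — WAW R5: wait I5 write@16
I7  is:18  ro:21  ex:23  wr:24  — RAW R5: wait I6 write@20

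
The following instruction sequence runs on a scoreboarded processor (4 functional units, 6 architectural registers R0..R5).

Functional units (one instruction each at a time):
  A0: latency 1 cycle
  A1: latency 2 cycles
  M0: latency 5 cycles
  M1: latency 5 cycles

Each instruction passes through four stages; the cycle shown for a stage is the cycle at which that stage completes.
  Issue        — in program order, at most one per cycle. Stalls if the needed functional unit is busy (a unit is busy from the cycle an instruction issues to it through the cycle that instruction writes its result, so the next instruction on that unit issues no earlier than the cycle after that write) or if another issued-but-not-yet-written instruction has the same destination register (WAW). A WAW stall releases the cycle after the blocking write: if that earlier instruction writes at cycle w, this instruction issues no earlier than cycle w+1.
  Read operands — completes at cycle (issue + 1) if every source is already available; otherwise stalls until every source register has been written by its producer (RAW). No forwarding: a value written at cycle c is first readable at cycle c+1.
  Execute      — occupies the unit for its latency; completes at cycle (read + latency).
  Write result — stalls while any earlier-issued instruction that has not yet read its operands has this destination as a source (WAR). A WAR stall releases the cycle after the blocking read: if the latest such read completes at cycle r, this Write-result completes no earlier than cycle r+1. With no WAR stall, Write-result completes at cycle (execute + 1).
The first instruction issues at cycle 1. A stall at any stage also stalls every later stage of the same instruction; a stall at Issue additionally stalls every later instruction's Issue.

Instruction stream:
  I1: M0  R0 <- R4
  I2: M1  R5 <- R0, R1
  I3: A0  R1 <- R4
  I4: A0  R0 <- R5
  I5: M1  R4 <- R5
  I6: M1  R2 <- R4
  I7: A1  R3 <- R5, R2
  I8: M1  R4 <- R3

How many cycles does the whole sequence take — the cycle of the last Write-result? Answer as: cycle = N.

  I1 | 1 | 2 | 7 | 8
  I2 | 2 | 9 | 14 | 15   RAW R0: wait I1 write@8
  I3 | 3 | 4 | 5 | 10   WAR R1: wait I2 read@9
  I4 | 11 | 16 | 17 | 18   struct: A0 busy until I3 writes@10 · RAW R5: wait I2 write@15
  I5 | 16 | 17 | 22 | 23   struct: M1 busy until I2 writes@15
  I6 | 24 | 25 | 30 | 31   struct: M1 busy until I5 writes@23
  I7 | 25 | 32 | 34 | 35   RAW R2: wait I6 write@31
  I8 | 32 | 36 | 41 | 42   struct: M1 busy until I6 writes@31 · RAW R3: wait I7 write@35

cycle = 42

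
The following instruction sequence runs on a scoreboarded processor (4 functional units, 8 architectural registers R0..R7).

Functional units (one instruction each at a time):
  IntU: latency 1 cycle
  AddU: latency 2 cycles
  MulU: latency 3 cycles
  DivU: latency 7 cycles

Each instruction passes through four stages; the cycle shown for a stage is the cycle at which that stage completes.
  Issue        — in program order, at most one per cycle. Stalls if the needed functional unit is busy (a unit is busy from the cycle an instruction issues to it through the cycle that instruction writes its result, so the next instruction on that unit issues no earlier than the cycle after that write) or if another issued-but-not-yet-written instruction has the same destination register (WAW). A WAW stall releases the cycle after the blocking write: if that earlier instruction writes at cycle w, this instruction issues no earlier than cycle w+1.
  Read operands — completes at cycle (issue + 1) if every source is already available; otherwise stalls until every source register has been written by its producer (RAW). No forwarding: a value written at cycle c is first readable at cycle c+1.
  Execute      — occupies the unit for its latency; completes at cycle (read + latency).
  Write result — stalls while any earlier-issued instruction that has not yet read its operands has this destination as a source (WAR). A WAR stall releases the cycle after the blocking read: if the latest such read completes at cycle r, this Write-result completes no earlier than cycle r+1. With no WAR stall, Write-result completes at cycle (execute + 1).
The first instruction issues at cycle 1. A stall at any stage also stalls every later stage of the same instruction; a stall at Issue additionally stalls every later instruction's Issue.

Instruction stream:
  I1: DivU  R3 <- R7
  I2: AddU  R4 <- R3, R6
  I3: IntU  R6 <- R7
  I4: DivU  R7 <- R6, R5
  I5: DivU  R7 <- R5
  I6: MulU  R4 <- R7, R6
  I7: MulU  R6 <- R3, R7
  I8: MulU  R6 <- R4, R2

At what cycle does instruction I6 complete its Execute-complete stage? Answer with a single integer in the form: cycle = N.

cycle 1: I1 dispatched to DivU
cycle 2: I1 operands ready | I2 dispatched to AddU
cycle 3: I3 dispatched to IntU
cycle 4: I3 operands ready
cycle 5: I3 complete
cycle 9: I1 complete
cycle 10: R3←I1
cycle 11: I2 operands ready | I4 dispatched to DivU
cycle 12: R6←I3
cycle 13: I2 complete | I4 operands ready
cycle 14: R4←I2
cycle 20: I4 complete
cycle 21: R7←I4
cycle 22: I5 dispatched to DivU
cycle 23: I5 operands ready | I6 dispatched to MulU
cycle 30: I5 complete
cycle 31: R7←I5
cycle 32: I6 operands ready
cycle 35: I6 complete
cycle 36: R4←I6
cycle 37: I7 dispatched to MulU
cycle 38: I7 operands ready
cycle 41: I7 complete
cycle 42: R6←I7
cycle 43: I8 dispatched to MulU
cycle 44: I8 operands ready
cycle 47: I8 complete
cycle 48: R6←I8

cycle = 35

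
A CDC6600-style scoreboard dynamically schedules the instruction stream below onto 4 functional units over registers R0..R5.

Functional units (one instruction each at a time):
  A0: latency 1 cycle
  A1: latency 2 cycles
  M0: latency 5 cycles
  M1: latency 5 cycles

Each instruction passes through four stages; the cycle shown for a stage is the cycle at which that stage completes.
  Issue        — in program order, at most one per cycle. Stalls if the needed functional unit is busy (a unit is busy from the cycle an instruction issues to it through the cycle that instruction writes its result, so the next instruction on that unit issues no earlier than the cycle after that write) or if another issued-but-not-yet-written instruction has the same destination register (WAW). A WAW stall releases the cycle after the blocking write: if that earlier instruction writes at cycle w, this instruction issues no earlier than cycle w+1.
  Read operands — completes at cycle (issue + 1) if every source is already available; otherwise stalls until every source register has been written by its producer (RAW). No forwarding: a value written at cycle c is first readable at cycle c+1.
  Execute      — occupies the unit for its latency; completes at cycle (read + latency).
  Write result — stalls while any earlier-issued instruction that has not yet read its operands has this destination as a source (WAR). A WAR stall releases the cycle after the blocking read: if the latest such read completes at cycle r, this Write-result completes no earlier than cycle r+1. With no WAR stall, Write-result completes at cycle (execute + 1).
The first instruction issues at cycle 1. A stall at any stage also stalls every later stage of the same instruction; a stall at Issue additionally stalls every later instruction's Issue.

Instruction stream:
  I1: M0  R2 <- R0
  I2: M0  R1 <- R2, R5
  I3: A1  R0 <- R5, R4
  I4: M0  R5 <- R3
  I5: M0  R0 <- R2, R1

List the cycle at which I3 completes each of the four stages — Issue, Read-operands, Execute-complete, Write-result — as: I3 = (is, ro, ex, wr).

I3 = (10, 11, 13, 14)

I1  is:1  ro:2  ex:7  wr:8
I2  is:9  ro:10  ex:15  wr:16  — struct: M0 busy until I1 writes@8
I3  is:10  ro:11  ex:13  wr:14
I4  is:17  ro:18  ex:23  wr:24  — struct: M0 busy until I2 writes@16
I5  is:25  ro:26  ex:31  wr:32  — struct: M0 busy until I4 writes@24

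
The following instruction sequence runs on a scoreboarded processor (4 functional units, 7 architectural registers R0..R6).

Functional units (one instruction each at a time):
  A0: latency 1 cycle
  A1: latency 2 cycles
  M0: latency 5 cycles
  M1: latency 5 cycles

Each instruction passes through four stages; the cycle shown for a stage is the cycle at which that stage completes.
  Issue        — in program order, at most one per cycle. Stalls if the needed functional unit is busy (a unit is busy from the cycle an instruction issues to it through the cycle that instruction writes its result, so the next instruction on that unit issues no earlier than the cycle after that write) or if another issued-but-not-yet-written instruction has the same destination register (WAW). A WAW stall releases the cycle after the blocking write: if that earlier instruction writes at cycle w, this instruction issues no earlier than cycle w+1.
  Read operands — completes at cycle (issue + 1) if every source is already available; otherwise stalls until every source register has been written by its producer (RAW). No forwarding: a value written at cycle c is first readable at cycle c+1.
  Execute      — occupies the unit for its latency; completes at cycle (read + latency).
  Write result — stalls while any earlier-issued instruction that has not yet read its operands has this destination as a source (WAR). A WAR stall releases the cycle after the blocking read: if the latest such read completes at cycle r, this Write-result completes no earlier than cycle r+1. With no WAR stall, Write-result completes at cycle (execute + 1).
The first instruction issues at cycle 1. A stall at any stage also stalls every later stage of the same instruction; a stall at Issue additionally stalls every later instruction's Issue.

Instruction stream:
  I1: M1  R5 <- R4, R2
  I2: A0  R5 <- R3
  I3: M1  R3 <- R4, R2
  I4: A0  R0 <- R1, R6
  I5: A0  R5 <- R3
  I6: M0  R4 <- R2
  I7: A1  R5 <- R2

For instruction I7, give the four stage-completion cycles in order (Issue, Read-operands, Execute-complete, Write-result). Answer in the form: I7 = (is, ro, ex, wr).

I7 = (21, 22, 24, 25)

[I1] 1/2/7/8
[I2] 9/10/11/12  (WAW R5: wait I1 write@8)
[I3] 10/11/16/17
[I4] 13/14/15/16  (struct: A0 busy until I2 writes@12)
[I5] 17/18/19/20  (struct: A0 busy until I4 writes@16)
[I6] 18/19/24/25
[I7] 21/22/24/25  (WAW R5: wait I5 write@20)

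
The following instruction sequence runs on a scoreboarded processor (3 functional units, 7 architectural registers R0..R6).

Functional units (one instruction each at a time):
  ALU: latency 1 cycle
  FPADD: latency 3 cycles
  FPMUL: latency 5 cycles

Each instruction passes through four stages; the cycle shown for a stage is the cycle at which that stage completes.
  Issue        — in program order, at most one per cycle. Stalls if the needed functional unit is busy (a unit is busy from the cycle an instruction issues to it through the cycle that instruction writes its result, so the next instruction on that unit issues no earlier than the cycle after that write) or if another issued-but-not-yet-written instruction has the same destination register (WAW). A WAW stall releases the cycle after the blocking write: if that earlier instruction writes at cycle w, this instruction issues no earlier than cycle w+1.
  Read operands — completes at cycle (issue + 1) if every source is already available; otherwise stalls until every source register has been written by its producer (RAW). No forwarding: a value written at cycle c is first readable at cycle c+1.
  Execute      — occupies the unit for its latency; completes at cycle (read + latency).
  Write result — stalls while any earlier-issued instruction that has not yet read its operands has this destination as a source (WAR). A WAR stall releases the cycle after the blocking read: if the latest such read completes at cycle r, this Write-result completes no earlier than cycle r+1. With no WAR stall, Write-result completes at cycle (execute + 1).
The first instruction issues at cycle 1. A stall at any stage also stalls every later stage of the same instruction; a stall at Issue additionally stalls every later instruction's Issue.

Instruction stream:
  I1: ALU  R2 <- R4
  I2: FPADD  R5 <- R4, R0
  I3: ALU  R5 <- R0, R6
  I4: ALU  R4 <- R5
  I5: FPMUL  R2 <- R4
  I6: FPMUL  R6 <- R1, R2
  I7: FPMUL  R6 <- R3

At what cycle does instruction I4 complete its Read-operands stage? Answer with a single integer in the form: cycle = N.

[1] issue I1 (ALU)
[2] I1 read-ops | issue I2 (FPADD)
[3] I1 finished on ALU | I2 read-ops
[4] I1→R2
[6] I2 finished on FPADD
[7] I2→R5
[8] issue I3 (ALU)
[9] I3 read-ops
[10] I3 finished on ALU
[11] I3→R5
[12] issue I4 (ALU)
[13] I4 read-ops | issue I5 (FPMUL)
[14] I4 finished on ALU
[15] I4→R4
[16] I5 read-ops
[21] I5 finished on FPMUL
[22] I5→R2
[23] issue I6 (FPMUL)
[24] I6 read-ops
[29] I6 finished on FPMUL
[30] I6→R6
[31] issue I7 (FPMUL)
[32] I7 read-ops
[37] I7 finished on FPMUL
[38] I7→R6

cycle = 13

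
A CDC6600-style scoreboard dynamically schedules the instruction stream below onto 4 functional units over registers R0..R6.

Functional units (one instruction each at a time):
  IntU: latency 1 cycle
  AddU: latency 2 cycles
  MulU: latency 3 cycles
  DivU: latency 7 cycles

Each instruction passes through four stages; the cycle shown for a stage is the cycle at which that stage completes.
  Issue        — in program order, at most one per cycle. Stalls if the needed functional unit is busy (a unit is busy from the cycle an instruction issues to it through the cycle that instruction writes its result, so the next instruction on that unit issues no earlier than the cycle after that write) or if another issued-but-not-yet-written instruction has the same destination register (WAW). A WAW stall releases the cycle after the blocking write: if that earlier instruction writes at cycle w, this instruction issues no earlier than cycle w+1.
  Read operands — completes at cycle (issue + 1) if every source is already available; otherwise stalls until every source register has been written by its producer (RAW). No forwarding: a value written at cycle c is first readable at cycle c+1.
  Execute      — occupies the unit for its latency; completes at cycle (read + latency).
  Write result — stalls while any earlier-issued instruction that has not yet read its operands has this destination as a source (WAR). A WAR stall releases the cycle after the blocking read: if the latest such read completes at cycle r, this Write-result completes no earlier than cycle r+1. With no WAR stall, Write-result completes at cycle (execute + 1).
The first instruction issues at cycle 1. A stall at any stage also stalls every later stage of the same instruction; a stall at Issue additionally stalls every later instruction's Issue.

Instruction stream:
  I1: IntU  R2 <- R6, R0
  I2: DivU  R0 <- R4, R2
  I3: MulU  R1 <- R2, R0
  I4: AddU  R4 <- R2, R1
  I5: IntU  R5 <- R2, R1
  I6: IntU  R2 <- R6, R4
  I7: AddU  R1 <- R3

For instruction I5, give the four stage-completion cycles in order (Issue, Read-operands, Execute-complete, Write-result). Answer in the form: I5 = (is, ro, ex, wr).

I5 = (5, 19, 20, 21)

t=1  I1 issues→IntU
t=2  I1 reads | I2 issues→DivU
t=3  I1 exec-done | I3 issues→MulU
t=4  I1 writes R2 | I4 issues→AddU
t=5  I2 reads | I5 issues→IntU
t=12  I2 exec-done
t=13  I2 writes R0
t=14  I3 reads
t=17  I3 exec-done
t=18  I3 writes R1
t=19  I4 reads | I5 reads
t=20  I5 exec-done
t=21  I4 exec-done | I5 writes R5
t=22  I4 writes R4 | I6 issues→IntU
t=23  I6 reads | I7 issues→AddU
t=24  I6 exec-done | I7 reads
t=25  I6 writes R2
t=26  I7 exec-done
t=27  I7 writes R1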